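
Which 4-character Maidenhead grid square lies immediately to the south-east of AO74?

AO83

Longitude square 7; +1 → 8.
Latitude square 4; −1 → 3.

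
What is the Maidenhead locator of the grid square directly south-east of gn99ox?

GN99pw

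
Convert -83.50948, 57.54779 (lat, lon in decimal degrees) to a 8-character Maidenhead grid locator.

LA86sl57

Add 180° to longitude and 90° to latitude: 237.54779, 6.49052.
Field: lon ⌊237.54779/20⌋ = 11 → L; lat ⌊6.49052/10⌋ = 0 → A.
Square: lon ⌊17.54779/2⌋ = 8; lat ⌊6.49052/1⌋ = 6.
Subsquare: lon ⌊1.54779/0.0833333⌋ = 18 → s; lat ⌊0.49052/0.0416667⌋ = 11 → l.
Extended square: lon ⌊0.04779/0.00833333⌋ = 5; lat ⌊0.03219/0.00416667⌋ = 7.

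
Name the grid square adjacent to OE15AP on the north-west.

OE05xq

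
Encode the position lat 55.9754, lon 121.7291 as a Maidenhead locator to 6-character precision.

PO05ux

Offset from 180°W / 90°S: lon 301.7291°, lat 145.9754°.
Field (20°×10°, letters A–R): 301.7291/20 → 15 → P, 145.9754/10 → 14 → O; chars PO.
Square (2°×1°, digits 0–9): 1.7291/2 → 0, 5.9754/1 → 5; chars 05.
Subsquare (5′×2.5′, letters a–x): 1.7291/0.0833333 → 20 → u, 0.9754/0.0416667 → 23 → x; chars ux.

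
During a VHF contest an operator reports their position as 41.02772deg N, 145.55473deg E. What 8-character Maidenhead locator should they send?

QN21sa66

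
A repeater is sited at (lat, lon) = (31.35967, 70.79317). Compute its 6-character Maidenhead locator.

MM51ji

Offset from 180°W / 90°S: lon 250.7932°, lat 121.3597°.
Field: lon ⌊250.7932/20⌋ = 12 → M; lat ⌊121.3597/10⌋ = 12 → M.
Square: lon ⌊10.7932/2⌋ = 5; lat ⌊1.3597/1⌋ = 1.
Subsquare: lon ⌊0.7932/0.0833333⌋ = 9 → j; lat ⌊0.3597/0.0416667⌋ = 8 → i.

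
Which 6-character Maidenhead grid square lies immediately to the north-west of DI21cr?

Longitude subsquare c = 2; −1 → 1 = b.
Latitude subsquare r = 17; +1 → 18 = s.

DI21bs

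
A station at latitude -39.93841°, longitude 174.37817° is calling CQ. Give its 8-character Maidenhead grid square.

Add 180° to longitude and 90° to latitude: 354.37817, 50.06159.
Field: lon ⌊354.37817/20⌋ = 17 → R; lat ⌊50.06159/10⌋ = 5 → F.
Square: lon ⌊14.37817/2⌋ = 7; lat ⌊0.06159/1⌋ = 0.
Subsquare: lon ⌊0.37817/0.0833333⌋ = 4 → e; lat ⌊0.06159/0.0416667⌋ = 1 → b.
Extended square: lon ⌊0.04484/0.00833333⌋ = 5; lat ⌊0.01992/0.00416667⌋ = 4.

RF70eb54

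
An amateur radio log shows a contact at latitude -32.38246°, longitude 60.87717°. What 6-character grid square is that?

Offset from 180°W / 90°S: lon 240.8772°, lat 57.6175°.
Field (20°×10°, letters A–R): 240.8772/20 → 12 → M, 57.6175/10 → 5 → F; chars MF.
Square (2°×1°, digits 0–9): 0.8772/2 → 0, 7.6175/1 → 7; chars 07.
Subsquare (5′×2.5′, letters a–x): 0.8772/0.0833333 → 10 → k, 0.6175/0.0416667 → 14 → o; chars ko.

MF07ko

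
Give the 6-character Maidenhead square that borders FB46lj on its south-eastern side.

FB46mi

Longitude subsquare l = 11; +1 → 12 = m.
Latitude subsquare j = 9; −1 → 8 = i.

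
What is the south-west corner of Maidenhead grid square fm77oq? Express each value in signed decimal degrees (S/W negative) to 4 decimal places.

37.6667, -64.8333

Field F=5, M=12: +5·20° lon, +12·10° lat → SW at lon -80°, lat 30°.
Square 7, 7: +7·2° lon, +7·1° lat → SW at lon -66°, lat 37°.
Subsquare o=14, q=16: +14·0.0833333° lon, +16·0.0416667° lat → SW at lon -64.8333°, lat 37.6667°.
latitude 37.6667, longitude -64.8333.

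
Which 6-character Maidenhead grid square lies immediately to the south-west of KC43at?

Longitude subsquare a = 0; −1 → -1, wraps to 23 = x, carry into square.
Longitude square 4; −1 → 3.
Latitude subsquare t = 19; −1 → 18 = s.

KC33xs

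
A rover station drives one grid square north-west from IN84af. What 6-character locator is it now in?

Longitude subsquare a = 0; −1 → -1, wraps to 23 = x, carry into square.
Longitude square 8; −1 → 7.
Latitude subsquare f = 5; +1 → 6 = g.

IN74xg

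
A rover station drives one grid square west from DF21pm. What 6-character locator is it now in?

Longitude subsquare p = 15; −1 → 14 = o.
The latitude characters are unchanged.

DF21om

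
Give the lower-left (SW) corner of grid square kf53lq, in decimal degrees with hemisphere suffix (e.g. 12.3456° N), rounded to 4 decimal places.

36.3333° S, 30.9167° E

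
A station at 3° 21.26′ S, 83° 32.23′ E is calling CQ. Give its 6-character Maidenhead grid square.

NI16sp

Add 180° to longitude and 90° to latitude: 263.5372, 86.6457.
Field (20°×10°, letters A–R): 263.5372/20 → 13 → N, 86.6457/10 → 8 → I; chars NI.
Square (2°×1°, digits 0–9): 3.5372/2 → 1, 6.6457/1 → 6; chars 16.
Subsquare (5′×2.5′, letters a–x): 1.5372/0.0833333 → 18 → s, 0.6457/0.0416667 → 15 → p; chars sp.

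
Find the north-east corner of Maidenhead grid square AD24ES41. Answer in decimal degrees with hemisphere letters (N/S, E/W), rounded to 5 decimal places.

55.24167° S, 175.62500° W

Field A=0, D=3: +0·20° lon, +3·10° lat → SW at lon -180°, lat -60°.
Square 2, 4: +2·2° lon, +4·1° lat → SW at lon -176°, lat -56°.
Subsquare e=4, s=18: +4·0.0833333° lon, +18·0.0416667° lat → SW at lon -175.667°, lat -55.25°.
Extended square 4, 1: +4·0.00833333° lon, +1·0.00416667° lat → SW at lon -175.633°, lat -55.2458°.
Cell spans 0.00833333° lon × 0.00416667° lat. NE corner is SW corner plus one full cell.
latitude 55.24167° S, longitude 175.62500° W.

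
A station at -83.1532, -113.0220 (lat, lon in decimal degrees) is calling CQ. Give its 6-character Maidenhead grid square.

DA36lu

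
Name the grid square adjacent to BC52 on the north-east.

Longitude square 5; +1 → 6.
Latitude square 2; +1 → 3.

BC63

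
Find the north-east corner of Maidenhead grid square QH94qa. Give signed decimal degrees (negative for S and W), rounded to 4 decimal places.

-15.9583, 159.4167

Field Q=16, H=7: +16·20° lon, +7·10° lat → SW at lon 140°, lat -20°.
Square 9, 4: +9·2° lon, +4·1° lat → SW at lon 158°, lat -16°.
Subsquare q=16, a=0: +16·0.0833333° lon, +0·0.0416667° lat → SW at lon 159.333°, lat -16°.
Cell spans 0.0833333° lon × 0.0416667° lat. NE corner is SW corner plus one full cell.
latitude -15.9583, longitude 159.4167.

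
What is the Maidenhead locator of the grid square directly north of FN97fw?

FN97fx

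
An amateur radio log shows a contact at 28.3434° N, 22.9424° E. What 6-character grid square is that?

KL18li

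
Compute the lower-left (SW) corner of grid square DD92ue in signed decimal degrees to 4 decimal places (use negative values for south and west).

-57.8333, -100.3333

Field D=3, D=3: +3·20° lon, +3·10° lat → SW at lon -120°, lat -60°.
Square 9, 2: +9·2° lon, +2·1° lat → SW at lon -102°, lat -58°.
Subsquare u=20, e=4: +20·0.0833333° lon, +4·0.0416667° lat → SW at lon -100.333°, lat -57.8333°.
latitude -57.8333, longitude -100.3333.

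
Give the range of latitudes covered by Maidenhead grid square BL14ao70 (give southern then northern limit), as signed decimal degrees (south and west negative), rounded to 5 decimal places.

Field B=1, L=11: +1·20° lon, +11·10° lat → SW at lon -160°, lat 20°.
Square 1, 4: +1·2° lon, +4·1° lat → SW at lon -158°, lat 24°.
Subsquare a=0, o=14: +0·0.0833333° lon, +14·0.0416667° lat → SW at lon -158°, lat 24.5833°.
Extended square 7, 0: +7·0.00833333° lon, +0·0.00416667° lat → SW at lon -157.942°, lat 24.5833°.
Cell spans 0.00833333° lon × 0.00416667° lat.
south 24.58333, north 24.58750.

24.58333, 24.58750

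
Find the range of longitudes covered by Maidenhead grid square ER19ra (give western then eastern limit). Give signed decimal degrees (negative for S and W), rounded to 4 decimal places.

Field E=4, R=17: +4·20° lon, +17·10° lat → SW at lon -100°, lat 80°.
Square 1, 9: +1·2° lon, +9·1° lat → SW at lon -98°, lat 89°.
Subsquare r=17, a=0: +17·0.0833333° lon, +0·0.0416667° lat → SW at lon -96.5833°, lat 89°.
Cell spans 0.0833333° lon × 0.0416667° lat.
west -96.5833, east -96.5000.

-96.5833, -96.5000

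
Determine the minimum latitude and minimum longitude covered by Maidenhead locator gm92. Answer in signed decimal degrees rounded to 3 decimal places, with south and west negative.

32.000, -42.000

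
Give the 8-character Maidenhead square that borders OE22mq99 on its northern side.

OE22mr90

Latitude extended square 9; +1 → 10, wraps to 0, carry into subsquare.
Latitude subsquare q = 16; +1 → 17 = r.
The longitude characters are unchanged.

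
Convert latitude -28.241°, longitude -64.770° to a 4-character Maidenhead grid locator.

FG71

Add 180° to longitude and 90° to latitude: 115.23, 61.76.
Field: 115.23/20 → 5 → F, 61.76/10 → 6 → G; chars FG.
Square: 15.23/2 → 7, 1.76/1 → 1; chars 71.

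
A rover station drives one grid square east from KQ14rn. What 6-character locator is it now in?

KQ14sn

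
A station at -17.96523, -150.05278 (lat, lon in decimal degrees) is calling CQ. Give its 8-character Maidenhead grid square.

Add 180° to longitude and 90° to latitude: 29.94722, 72.03477.
Field: lon ⌊29.94722/20⌋ = 1 → B; lat ⌊72.03477/10⌋ = 7 → H.
Square: lon ⌊9.94722/2⌋ = 4; lat ⌊2.03477/1⌋ = 2.
Subsquare: lon ⌊1.94722/0.0833333⌋ = 23 → x; lat ⌊0.03477/0.0416667⌋ = 0 → a.
Extended square: lon ⌊0.03055/0.00833333⌋ = 3; lat ⌊0.03477/0.00416667⌋ = 8.

BH42xa38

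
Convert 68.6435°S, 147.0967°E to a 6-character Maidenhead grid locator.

QC31ni

Add 180° to longitude and 90° to latitude: 327.0967, 21.3565.
Field: 327.0967/20 → 16 → Q, 21.3565/10 → 2 → C; chars QC.
Square: 7.0967/2 → 3, 1.3565/1 → 1; chars 31.
Subsquare: 1.0967/0.0833333 → 13 → n, 0.3565/0.0416667 → 8 → i; chars ni.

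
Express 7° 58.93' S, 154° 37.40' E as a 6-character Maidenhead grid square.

Offset from 180°W / 90°S: lon 334.6233°, lat 82.0178°.
Field (20°×10°, letters A–R): 334.6233/20 → 16 → Q, 82.0178/10 → 8 → I; chars QI.
Square (2°×1°, digits 0–9): 14.6233/2 → 7, 2.0178/1 → 2; chars 72.
Subsquare (5′×2.5′, letters a–x): 0.6233/0.0833333 → 7 → h, 0.0178/0.0416667 → 0 → a; chars ha.

QI72ha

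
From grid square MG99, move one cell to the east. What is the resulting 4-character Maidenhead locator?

NG09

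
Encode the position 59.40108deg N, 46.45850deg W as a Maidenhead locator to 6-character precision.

Shift to the Maidenhead origin (180°W, 90°S): lon 133.5415, lat 149.4011.
Field: 133.5415/20 → 6 → G, 149.4011/10 → 14 → O; chars GO.
Square: 13.5415/2 → 6, 9.4011/1 → 9; chars 69.
Subsquare: 1.5415/0.0833333 → 18 → s, 0.4011/0.0416667 → 9 → j; chars sj.

GO69sj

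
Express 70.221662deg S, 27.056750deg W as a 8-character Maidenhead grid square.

Offset from 180°W / 90°S: lon 152.94325°, lat 19.77834°.
Field: lon ⌊152.94325/20⌋ = 7 → H; lat ⌊19.77834/10⌋ = 1 → B.
Square: lon ⌊12.94325/2⌋ = 6; lat ⌊9.77834/1⌋ = 9.
Subsquare: lon ⌊0.94325/0.0833333⌋ = 11 → l; lat ⌊0.77834/0.0416667⌋ = 18 → s.
Extended square: lon ⌊0.02658/0.00833333⌋ = 3; lat ⌊0.02834/0.00416667⌋ = 6.

HB69ls36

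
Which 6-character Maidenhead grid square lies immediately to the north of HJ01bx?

HJ02ba

Latitude subsquare x = 23; +1 → 24, wraps to 0 = a, carry into square.
Latitude square 1; +1 → 2.
The longitude characters are unchanged.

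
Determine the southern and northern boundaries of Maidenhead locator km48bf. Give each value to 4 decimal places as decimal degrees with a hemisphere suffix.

Field K=10, M=12: +10·20° lon, +12·10° lat → SW at lon 20°, lat 30°.
Square 4, 8: +4·2° lon, +8·1° lat → SW at lon 28°, lat 38°.
Subsquare b=1, f=5: +1·0.0833333° lon, +5·0.0416667° lat → SW at lon 28.0833°, lat 38.2083°.
Cell spans 0.0833333° lon × 0.0416667° lat.
south 38.2083° N, north 38.2500° N.

38.2083° N, 38.2500° N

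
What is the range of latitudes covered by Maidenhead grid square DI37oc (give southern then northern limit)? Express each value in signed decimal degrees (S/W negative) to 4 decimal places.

Field D=3, I=8: +3·20° lon, +8·10° lat → SW at lon -120°, lat -10°.
Square 3, 7: +3·2° lon, +7·1° lat → SW at lon -114°, lat -3°.
Subsquare o=14, c=2: +14·0.0833333° lon, +2·0.0416667° lat → SW at lon -112.833°, lat -2.91667°.
Cell spans 0.0833333° lon × 0.0416667° lat.
south -2.9167, north -2.8750.

-2.9167, -2.8750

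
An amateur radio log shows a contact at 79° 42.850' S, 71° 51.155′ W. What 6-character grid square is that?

FB40bg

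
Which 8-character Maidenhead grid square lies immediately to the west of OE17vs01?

OE17us91

Longitude extended square 0; −1 → -1, wraps to 9, carry into subsquare.
Longitude subsquare v = 21; −1 → 20 = u.
The latitude characters are unchanged.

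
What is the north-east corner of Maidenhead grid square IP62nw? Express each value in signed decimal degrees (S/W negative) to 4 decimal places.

Field I=8, P=15: +8·20° lon, +15·10° lat → SW at lon -20°, lat 60°.
Square 6, 2: +6·2° lon, +2·1° lat → SW at lon -8°, lat 62°.
Subsquare n=13, w=22: +13·0.0833333° lon, +22·0.0416667° lat → SW at lon -6.91667°, lat 62.9167°.
Cell spans 0.0833333° lon × 0.0416667° lat. NE corner is SW corner plus one full cell.
latitude 62.9583, longitude -6.8333.

62.9583, -6.8333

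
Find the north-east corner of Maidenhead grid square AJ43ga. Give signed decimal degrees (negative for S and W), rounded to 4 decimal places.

Field A=0, J=9: +0·20° lon, +9·10° lat → SW at lon -180°, lat 0°.
Square 4, 3: +4·2° lon, +3·1° lat → SW at lon -172°, lat 3°.
Subsquare g=6, a=0: +6·0.0833333° lon, +0·0.0416667° lat → SW at lon -171.5°, lat 3°.
Cell spans 0.0833333° lon × 0.0416667° lat. NE corner is SW corner plus one full cell.
latitude 3.0417, longitude -171.4167.

3.0417, -171.4167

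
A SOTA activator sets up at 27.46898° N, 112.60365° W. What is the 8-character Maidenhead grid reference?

Offset from 180°W / 90°S: lon 67.39635°, lat 117.46898°.
Field (20°×10°, letters A–R): lon ⌊67.39635/20⌋ = 3 → D; lat ⌊117.46898/10⌋ = 11 → L.
Square (2°×1°, digits 0–9): lon ⌊7.39635/2⌋ = 3; lat ⌊7.46898/1⌋ = 7.
Subsquare (5′×2.5′, letters a–x): lon ⌊1.39635/0.0833333⌋ = 16 → q; lat ⌊0.46898/0.0416667⌋ = 11 → l.
Extended square (30″×15″, digits 0–9): lon ⌊0.06302/0.00833333⌋ = 7; lat ⌊0.01065/0.00416667⌋ = 2.

DL37ql72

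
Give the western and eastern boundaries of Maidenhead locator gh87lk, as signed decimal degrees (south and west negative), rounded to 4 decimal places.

Field G=6, H=7: +6·20° lon, +7·10° lat → SW at lon -60°, lat -20°.
Square 8, 7: +8·2° lon, +7·1° lat → SW at lon -44°, lat -13°.
Subsquare l=11, k=10: +11·0.0833333° lon, +10·0.0416667° lat → SW at lon -43.0833°, lat -12.5833°.
Cell spans 0.0833333° lon × 0.0416667° lat.
west -43.0833, east -43.0000.

-43.0833, -43.0000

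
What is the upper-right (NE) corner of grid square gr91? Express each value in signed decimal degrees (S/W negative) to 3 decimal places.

82.000, -40.000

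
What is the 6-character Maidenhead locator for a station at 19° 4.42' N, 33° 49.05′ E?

Shift to the Maidenhead origin (180°W, 90°S): lon 213.8175, lat 109.0737.
Field: lon ⌊213.8175/20⌋ = 10 → K; lat ⌊109.0737/10⌋ = 10 → K.
Square: lon ⌊13.8175/2⌋ = 6; lat ⌊9.0737/1⌋ = 9.
Subsquare: lon ⌊1.8175/0.0833333⌋ = 21 → v; lat ⌊0.0737/0.0416667⌋ = 1 → b.

KK69vb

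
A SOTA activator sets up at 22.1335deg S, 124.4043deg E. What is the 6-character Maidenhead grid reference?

Shift to the Maidenhead origin (180°W, 90°S): lon 304.4043, lat 67.8665.
Field: lon ⌊304.4043/20⌋ = 15 → P; lat ⌊67.8665/10⌋ = 6 → G.
Square: lon ⌊4.4043/2⌋ = 2; lat ⌊7.8665/1⌋ = 7.
Subsquare: lon ⌊0.4043/0.0833333⌋ = 4 → e; lat ⌊0.8665/0.0416667⌋ = 20 → u.

PG27eu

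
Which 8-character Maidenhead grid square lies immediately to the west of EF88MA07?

Longitude extended square 0; −1 → -1, wraps to 9, carry into subsquare.
Longitude subsquare m = 12; −1 → 11 = l.
The latitude characters are unchanged.

EF88la97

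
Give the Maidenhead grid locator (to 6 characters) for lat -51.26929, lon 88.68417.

ND48ir

Add 180° to longitude and 90° to latitude: 268.6842, 38.7307.
Field (20°×10°, letters A–R): lon ⌊268.6842/20⌋ = 13 → N; lat ⌊38.7307/10⌋ = 3 → D.
Square (2°×1°, digits 0–9): lon ⌊8.6842/2⌋ = 4; lat ⌊8.7307/1⌋ = 8.
Subsquare (5′×2.5′, letters a–x): lon ⌊0.6842/0.0833333⌋ = 8 → i; lat ⌊0.7307/0.0416667⌋ = 17 → r.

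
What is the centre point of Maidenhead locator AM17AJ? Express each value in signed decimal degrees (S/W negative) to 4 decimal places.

37.3958, -177.9583

Field A=0, M=12: +0·20° lon, +12·10° lat → SW at lon -180°, lat 30°.
Square 1, 7: +1·2° lon, +7·1° lat → SW at lon -178°, lat 37°.
Subsquare a=0, j=9: +0·0.0833333° lon, +9·0.0416667° lat → SW at lon -178°, lat 37.375°.
Cell spans 0.0833333° lon × 0.0416667° lat. Centre is SW corner plus half of each.
latitude 37.3958, longitude -177.9583.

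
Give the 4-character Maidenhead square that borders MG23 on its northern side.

MG24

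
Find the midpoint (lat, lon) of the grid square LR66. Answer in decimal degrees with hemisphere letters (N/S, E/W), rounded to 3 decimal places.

86.500° N, 53.000° E

Field L=11, R=17: +11·20° lon, +17·10° lat → SW at lon 40°, lat 80°.
Square 6, 6: +6·2° lon, +6·1° lat → SW at lon 52°, lat 86°.
Cell spans 2° lon × 1° lat. Centre is SW corner plus half of each.
latitude 86.500° N, longitude 53.000° E.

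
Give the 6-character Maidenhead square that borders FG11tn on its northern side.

FG11to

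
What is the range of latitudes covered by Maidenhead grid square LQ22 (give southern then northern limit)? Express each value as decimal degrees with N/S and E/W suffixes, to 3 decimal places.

72.000° N, 73.000° N

Field L=11, Q=16: +11·20° lon, +16·10° lat → SW at lon 40°, lat 70°.
Square 2, 2: +2·2° lon, +2·1° lat → SW at lon 44°, lat 72°.
Cell spans 2° lon × 1° lat.
south 72.000° N, north 73.000° N.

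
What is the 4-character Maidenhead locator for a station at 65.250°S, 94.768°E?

Shift to the Maidenhead origin (180°W, 90°S): lon 274.77, lat 24.75.
Field: lon ⌊274.77/20⌋ = 13 → N; lat ⌊24.75/10⌋ = 2 → C.
Square: lon ⌊14.77/2⌋ = 7; lat ⌊4.75/1⌋ = 4.

NC74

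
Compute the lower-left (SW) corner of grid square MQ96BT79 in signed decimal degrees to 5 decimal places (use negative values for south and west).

Field M=12, Q=16: +12·20° lon, +16·10° lat → SW at lon 60°, lat 70°.
Square 9, 6: +9·2° lon, +6·1° lat → SW at lon 78°, lat 76°.
Subsquare b=1, t=19: +1·0.0833333° lon, +19·0.0416667° lat → SW at lon 78.0833°, lat 76.7917°.
Extended square 7, 9: +7·0.00833333° lon, +9·0.00416667° lat → SW at lon 78.1417°, lat 76.8292°.
latitude 76.82917, longitude 78.14167.

76.82917, 78.14167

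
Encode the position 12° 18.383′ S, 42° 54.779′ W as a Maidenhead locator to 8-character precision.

Offset from 180°W / 90°S: lon 137.08702°, lat 77.69362°.
Field: 137.08702/20 → 6 → G, 77.69362/10 → 7 → H; chars GH.
Square: 17.08702/2 → 8, 7.69362/1 → 7; chars 87.
Subsquare: 1.08702/0.0833333 → 13 → n, 0.69362/0.0416667 → 16 → q; chars nq.
Extended square: 0.00368/0.00833333 → 0, 0.02695/0.00416667 → 6; chars 06.

GH87nq06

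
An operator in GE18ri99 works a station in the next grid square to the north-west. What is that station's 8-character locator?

GE18rj80

Longitude extended square 9; −1 → 8.
Latitude extended square 9; +1 → 10, wraps to 0, carry into subsquare.
Latitude subsquare i = 8; +1 → 9 = j.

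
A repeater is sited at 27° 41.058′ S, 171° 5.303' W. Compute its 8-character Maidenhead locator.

AG42kh95

Shift to the Maidenhead origin (180°W, 90°S): lon 8.91162, lat 62.31570.
Field: 8.91162/20 → 0 → A, 62.31570/10 → 6 → G; chars AG.
Square: 8.91162/2 → 4, 2.31570/1 → 2; chars 42.
Subsquare: 0.91162/0.0833333 → 10 → k, 0.31570/0.0416667 → 7 → h; chars kh.
Extended square: 0.07828/0.00833333 → 9, 0.02403/0.00416667 → 5; chars 95.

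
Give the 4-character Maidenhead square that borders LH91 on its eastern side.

MH01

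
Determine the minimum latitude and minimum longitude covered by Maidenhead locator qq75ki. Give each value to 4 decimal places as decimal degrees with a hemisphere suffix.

Field Q=16, Q=16: +16·20° lon, +16·10° lat → SW at lon 140°, lat 70°.
Square 7, 5: +7·2° lon, +5·1° lat → SW at lon 154°, lat 75°.
Subsquare k=10, i=8: +10·0.0833333° lon, +8·0.0416667° lat → SW at lon 154.833°, lat 75.3333°.
latitude 75.3333° N, longitude 154.8333° E.

75.3333° N, 154.8333° E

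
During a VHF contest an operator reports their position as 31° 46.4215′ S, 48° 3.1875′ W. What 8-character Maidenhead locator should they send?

GF58xf34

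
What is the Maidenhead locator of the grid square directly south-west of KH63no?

Longitude subsquare n = 13; −1 → 12 = m.
Latitude subsquare o = 14; −1 → 13 = n.

KH63mn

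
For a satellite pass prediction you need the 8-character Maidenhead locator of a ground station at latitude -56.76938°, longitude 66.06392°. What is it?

Shift to the Maidenhead origin (180°W, 90°S): lon 246.06392, lat 33.23062.
Field (20°×10°, letters A–R): 246.06392/20 → 12 → M, 33.23062/10 → 3 → D; chars MD.
Square (2°×1°, digits 0–9): 6.06392/2 → 3, 3.23062/1 → 3; chars 33.
Subsquare (5′×2.5′, letters a–x): 0.06392/0.0833333 → 0 → a, 0.23062/0.0416667 → 5 → f; chars af.
Extended square (30″×15″, digits 0–9): 0.06392/0.00833333 → 7, 0.02229/0.00416667 → 5; chars 75.

MD33af75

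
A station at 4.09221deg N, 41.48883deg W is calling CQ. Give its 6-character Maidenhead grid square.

Shift to the Maidenhead origin (180°W, 90°S): lon 138.5112, lat 94.0922.
Field (20°×10°, letters A–R): lon ⌊138.5112/20⌋ = 6 → G; lat ⌊94.0922/10⌋ = 9 → J.
Square (2°×1°, digits 0–9): lon ⌊18.5112/2⌋ = 9; lat ⌊4.0922/1⌋ = 4.
Subsquare (5′×2.5′, letters a–x): lon ⌊0.5112/0.0833333⌋ = 6 → g; lat ⌊0.0922/0.0416667⌋ = 2 → c.

GJ94gc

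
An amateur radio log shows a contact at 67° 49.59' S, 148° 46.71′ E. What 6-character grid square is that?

Shift to the Maidenhead origin (180°W, 90°S): lon 328.7785, lat 22.1735.
Field (20°×10°, letters A–R): lon ⌊328.7785/20⌋ = 16 → Q; lat ⌊22.1735/10⌋ = 2 → C.
Square (2°×1°, digits 0–9): lon ⌊8.7785/2⌋ = 4; lat ⌊2.1735/1⌋ = 2.
Subsquare (5′×2.5′, letters a–x): lon ⌊0.7785/0.0833333⌋ = 9 → j; lat ⌊0.1735/0.0416667⌋ = 4 → e.

QC42je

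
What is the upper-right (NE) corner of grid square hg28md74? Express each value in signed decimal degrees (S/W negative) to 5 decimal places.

Field H=7, G=6: +7·20° lon, +6·10° lat → SW at lon -40°, lat -30°.
Square 2, 8: +2·2° lon, +8·1° lat → SW at lon -36°, lat -22°.
Subsquare m=12, d=3: +12·0.0833333° lon, +3·0.0416667° lat → SW at lon -35°, lat -21.875°.
Extended square 7, 4: +7·0.00833333° lon, +4·0.00416667° lat → SW at lon -34.9417°, lat -21.8583°.
Cell spans 0.00833333° lon × 0.00416667° lat. NE corner is SW corner plus one full cell.
latitude -21.85417, longitude -34.93333.

-21.85417, -34.93333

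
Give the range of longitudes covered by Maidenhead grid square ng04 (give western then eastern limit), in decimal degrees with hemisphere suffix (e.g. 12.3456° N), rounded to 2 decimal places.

Field N=13, G=6: +13·20° lon, +6·10° lat → SW at lon 80°, lat -30°.
Square 0, 4: +0·2° lon, +4·1° lat → SW at lon 80°, lat -26°.
Cell spans 2° lon × 1° lat.
west 80.00° E, east 82.00° E.

80.00° E, 82.00° E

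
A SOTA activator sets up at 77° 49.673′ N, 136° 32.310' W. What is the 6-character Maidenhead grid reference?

Add 180° to longitude and 90° to latitude: 43.4615, 167.8279.
Field (20°×10°, letters A–R): lon ⌊43.4615/20⌋ = 2 → C; lat ⌊167.8279/10⌋ = 16 → Q.
Square (2°×1°, digits 0–9): lon ⌊3.4615/2⌋ = 1; lat ⌊7.8279/1⌋ = 7.
Subsquare (5′×2.5′, letters a–x): lon ⌊1.4615/0.0833333⌋ = 17 → r; lat ⌊0.8279/0.0416667⌋ = 19 → t.

CQ17rt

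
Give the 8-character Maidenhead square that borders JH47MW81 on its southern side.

Latitude extended square 1; −1 → 0.
The longitude characters are unchanged.

JH47mw80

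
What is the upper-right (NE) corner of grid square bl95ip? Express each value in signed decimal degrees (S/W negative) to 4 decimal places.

Field B=1, L=11: +1·20° lon, +11·10° lat → SW at lon -160°, lat 20°.
Square 9, 5: +9·2° lon, +5·1° lat → SW at lon -142°, lat 25°.
Subsquare i=8, p=15: +8·0.0833333° lon, +15·0.0416667° lat → SW at lon -141.333°, lat 25.625°.
Cell spans 0.0833333° lon × 0.0416667° lat. NE corner is SW corner plus one full cell.
latitude 25.6667, longitude -141.2500.

25.6667, -141.2500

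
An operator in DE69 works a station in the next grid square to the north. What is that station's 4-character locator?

Latitude square 9; +1 → 10, wraps to 0, carry into field.
Latitude field E = 4; +1 → 5 = F.
The longitude characters are unchanged.

DF60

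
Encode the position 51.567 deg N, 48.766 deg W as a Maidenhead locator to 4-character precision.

Add 180° to longitude and 90° to latitude: 131.23, 141.57.
Field (20°×10°, letters A–R): lon ⌊131.23/20⌋ = 6 → G; lat ⌊141.57/10⌋ = 14 → O.
Square (2°×1°, digits 0–9): lon ⌊11.23/2⌋ = 5; lat ⌊1.57/1⌋ = 1.

GO51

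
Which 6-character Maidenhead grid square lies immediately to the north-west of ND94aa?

ND84xb

Longitude subsquare a = 0; −1 → -1, wraps to 23 = x, carry into square.
Longitude square 9; −1 → 8.
Latitude subsquare a = 0; +1 → 1 = b.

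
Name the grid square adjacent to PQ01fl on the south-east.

Longitude subsquare f = 5; +1 → 6 = g.
Latitude subsquare l = 11; −1 → 10 = k.

PQ01gk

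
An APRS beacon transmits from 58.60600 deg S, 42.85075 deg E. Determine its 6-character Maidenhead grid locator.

LD11kj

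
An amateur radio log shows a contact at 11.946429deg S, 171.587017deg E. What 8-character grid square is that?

Shift to the Maidenhead origin (180°W, 90°S): lon 351.58702, lat 78.05357.
Field (20°×10°, letters A–R): 351.58702/20 → 17 → R, 78.05357/10 → 7 → H; chars RH.
Square (2°×1°, digits 0–9): 11.58702/2 → 5, 8.05357/1 → 8; chars 58.
Subsquare (5′×2.5′, letters a–x): 1.58702/0.0833333 → 19 → t, 0.05357/0.0416667 → 1 → b; chars tb.
Extended square (30″×15″, digits 0–9): 0.00368/0.00833333 → 0, 0.01190/0.00416667 → 2; chars 02.

RH58tb02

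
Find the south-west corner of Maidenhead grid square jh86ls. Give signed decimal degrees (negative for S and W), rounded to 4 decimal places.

-13.2500, 16.9167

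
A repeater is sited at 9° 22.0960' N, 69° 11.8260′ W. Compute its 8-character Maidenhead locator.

Add 180° to longitude and 90° to latitude: 110.80290, 99.36827.
Field (20°×10°, letters A–R): 110.80290/20 → 5 → F, 99.36827/10 → 9 → J; chars FJ.
Square (2°×1°, digits 0–9): 10.80290/2 → 5, 9.36827/1 → 9; chars 59.
Subsquare (5′×2.5′, letters a–x): 0.80290/0.0833333 → 9 → j, 0.36827/0.0416667 → 8 → i; chars ji.
Extended square (30″×15″, digits 0–9): 0.05290/0.00833333 → 6, 0.03493/0.00416667 → 8; chars 68.

FJ59ji68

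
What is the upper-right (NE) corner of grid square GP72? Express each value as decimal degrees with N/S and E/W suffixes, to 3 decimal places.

63.000° N, 44.000° W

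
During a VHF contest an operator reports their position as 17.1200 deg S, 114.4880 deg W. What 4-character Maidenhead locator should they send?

DH22

Add 180° to longitude and 90° to latitude: 65.51, 72.88.
Field: 65.51/20 → 3 → D, 72.88/10 → 7 → H; chars DH.
Square: 5.51/2 → 2, 2.88/1 → 2; chars 22.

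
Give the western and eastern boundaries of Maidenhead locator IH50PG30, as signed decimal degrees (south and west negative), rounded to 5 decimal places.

Field I=8, H=7: +8·20° lon, +7·10° lat → SW at lon -20°, lat -20°.
Square 5, 0: +5·2° lon, +0·1° lat → SW at lon -10°, lat -20°.
Subsquare p=15, g=6: +15·0.0833333° lon, +6·0.0416667° lat → SW at lon -8.75°, lat -19.75°.
Extended square 3, 0: +3·0.00833333° lon, +0·0.00416667° lat → SW at lon -8.725°, lat -19.75°.
Cell spans 0.00833333° lon × 0.00416667° lat.
west -8.72500, east -8.71667.

-8.72500, -8.71667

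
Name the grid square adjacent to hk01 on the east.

HK11

Longitude square 0; +1 → 1.
The latitude characters are unchanged.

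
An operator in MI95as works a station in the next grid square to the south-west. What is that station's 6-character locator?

MI85xr

Longitude subsquare a = 0; −1 → -1, wraps to 23 = x, carry into square.
Longitude square 9; −1 → 8.
Latitude subsquare s = 18; −1 → 17 = r.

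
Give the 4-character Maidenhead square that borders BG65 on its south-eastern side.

BG74

Longitude square 6; +1 → 7.
Latitude square 5; −1 → 4.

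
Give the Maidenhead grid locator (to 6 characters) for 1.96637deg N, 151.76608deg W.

Offset from 180°W / 90°S: lon 28.2339°, lat 91.9664°.
Field: lon ⌊28.2339/20⌋ = 1 → B; lat ⌊91.9664/10⌋ = 9 → J.
Square: lon ⌊8.2339/2⌋ = 4; lat ⌊1.9664/1⌋ = 1.
Subsquare: lon ⌊0.2339/0.0833333⌋ = 2 → c; lat ⌊0.9664/0.0416667⌋ = 23 → x.

BJ41cx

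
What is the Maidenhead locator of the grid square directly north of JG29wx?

JH20wa

Latitude subsquare x = 23; +1 → 24, wraps to 0 = a, carry into square.
Latitude square 9; +1 → 10, wraps to 0, carry into field.
Latitude field G = 6; +1 → 7 = H.
The longitude characters are unchanged.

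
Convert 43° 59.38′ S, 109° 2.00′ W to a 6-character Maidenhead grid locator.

Add 180° to longitude and 90° to latitude: 70.9667, 46.0103.
Field: 70.9667/20 → 3 → D, 46.0103/10 → 4 → E; chars DE.
Square: 10.9667/2 → 5, 6.0103/1 → 6; chars 56.
Subsquare: 0.9667/0.0833333 → 11 → l, 0.0103/0.0416667 → 0 → a; chars la.

DE56la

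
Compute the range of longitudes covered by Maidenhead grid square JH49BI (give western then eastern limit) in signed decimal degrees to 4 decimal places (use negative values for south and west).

Field J=9, H=7: +9·20° lon, +7·10° lat → SW at lon 0°, lat -20°.
Square 4, 9: +4·2° lon, +9·1° lat → SW at lon 8°, lat -11°.
Subsquare b=1, i=8: +1·0.0833333° lon, +8·0.0416667° lat → SW at lon 8.08333°, lat -10.6667°.
Cell spans 0.0833333° lon × 0.0416667° lat.
west 8.0833, east 8.1667.

8.0833, 8.1667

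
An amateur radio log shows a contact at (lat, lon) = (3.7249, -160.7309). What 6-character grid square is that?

Add 180° to longitude and 90° to latitude: 19.2691, 93.7249.
Field: 19.2691/20 → 0 → A, 93.7249/10 → 9 → J; chars AJ.
Square: 19.2691/2 → 9, 3.7249/1 → 3; chars 93.
Subsquare: 1.2691/0.0833333 → 15 → p, 0.7249/0.0416667 → 17 → r; chars pr.

AJ93pr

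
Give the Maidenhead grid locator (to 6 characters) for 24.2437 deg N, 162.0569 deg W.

AL84xf

Offset from 180°W / 90°S: lon 17.9431°, lat 114.2437°.
Field (20°×10°, letters A–R): lon ⌊17.9431/20⌋ = 0 → A; lat ⌊114.2437/10⌋ = 11 → L.
Square (2°×1°, digits 0–9): lon ⌊17.9431/2⌋ = 8; lat ⌊4.2437/1⌋ = 4.
Subsquare (5′×2.5′, letters a–x): lon ⌊1.9431/0.0833333⌋ = 23 → x; lat ⌊0.2437/0.0416667⌋ = 5 → f.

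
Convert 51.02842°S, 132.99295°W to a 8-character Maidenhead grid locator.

CD38mx03

Add 180° to longitude and 90° to latitude: 47.00705, 38.97158.
Field (20°×10°, letters A–R): 47.00705/20 → 2 → C, 38.97158/10 → 3 → D; chars CD.
Square (2°×1°, digits 0–9): 7.00705/2 → 3, 8.97158/1 → 8; chars 38.
Subsquare (5′×2.5′, letters a–x): 1.00705/0.0833333 → 12 → m, 0.97158/0.0416667 → 23 → x; chars mx.
Extended square (30″×15″, digits 0–9): 0.00705/0.00833333 → 0, 0.01325/0.00416667 → 3; chars 03.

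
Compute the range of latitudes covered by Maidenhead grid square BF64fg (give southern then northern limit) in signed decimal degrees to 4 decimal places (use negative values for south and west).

Field B=1, F=5: +1·20° lon, +5·10° lat → SW at lon -160°, lat -40°.
Square 6, 4: +6·2° lon, +4·1° lat → SW at lon -148°, lat -36°.
Subsquare f=5, g=6: +5·0.0833333° lon, +6·0.0416667° lat → SW at lon -147.583°, lat -35.75°.
Cell spans 0.0833333° lon × 0.0416667° lat.
south -35.7500, north -35.7083.

-35.7500, -35.7083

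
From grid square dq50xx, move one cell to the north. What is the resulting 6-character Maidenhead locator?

Latitude subsquare x = 23; +1 → 24, wraps to 0 = a, carry into square.
Latitude square 0; +1 → 1.
The longitude characters are unchanged.

DQ51xa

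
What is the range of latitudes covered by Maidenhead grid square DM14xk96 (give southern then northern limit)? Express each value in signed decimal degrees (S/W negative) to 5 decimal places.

Field D=3, M=12: +3·20° lon, +12·10° lat → SW at lon -120°, lat 30°.
Square 1, 4: +1·2° lon, +4·1° lat → SW at lon -118°, lat 34°.
Subsquare x=23, k=10: +23·0.0833333° lon, +10·0.0416667° lat → SW at lon -116.083°, lat 34.4167°.
Extended square 9, 6: +9·0.00833333° lon, +6·0.00416667° lat → SW at lon -116.008°, lat 34.4417°.
Cell spans 0.00833333° lon × 0.00416667° lat.
south 34.44167, north 34.44583.

34.44167, 34.44583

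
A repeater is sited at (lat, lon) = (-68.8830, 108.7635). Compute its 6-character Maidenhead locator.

OC41jc

Offset from 180°W / 90°S: lon 288.7635°, lat 21.1170°.
Field (20°×10°, letters A–R): lon ⌊288.7635/20⌋ = 14 → O; lat ⌊21.1170/10⌋ = 2 → C.
Square (2°×1°, digits 0–9): lon ⌊8.7635/2⌋ = 4; lat ⌊1.1170/1⌋ = 1.
Subsquare (5′×2.5′, letters a–x): lon ⌊0.7635/0.0833333⌋ = 9 → j; lat ⌊0.1170/0.0416667⌋ = 2 → c.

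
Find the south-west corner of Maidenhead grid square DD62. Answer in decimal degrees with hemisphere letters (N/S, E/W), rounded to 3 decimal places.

58.000° S, 108.000° W

Field D=3, D=3: +3·20° lon, +3·10° lat → SW at lon -120°, lat -60°.
Square 6, 2: +6·2° lon, +2·1° lat → SW at lon -108°, lat -58°.
latitude 58.000° S, longitude 108.000° W.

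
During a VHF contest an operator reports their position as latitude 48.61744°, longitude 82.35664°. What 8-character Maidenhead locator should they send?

Add 180° to longitude and 90° to latitude: 262.35664, 138.61744.
Field: lon ⌊262.35664/20⌋ = 13 → N; lat ⌊138.61744/10⌋ = 13 → N.
Square: lon ⌊2.35664/2⌋ = 1; lat ⌊8.61744/1⌋ = 8.
Subsquare: lon ⌊0.35664/0.0833333⌋ = 4 → e; lat ⌊0.61744/0.0416667⌋ = 14 → o.
Extended square: lon ⌊0.02331/0.00833333⌋ = 2; lat ⌊0.03411/0.00416667⌋ = 8.

NN18eo28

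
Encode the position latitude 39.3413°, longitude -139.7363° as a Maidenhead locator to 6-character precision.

Shift to the Maidenhead origin (180°W, 90°S): lon 40.2637, lat 129.3413.
Field: 40.2637/20 → 2 → C, 129.3413/10 → 12 → M; chars CM.
Square: 0.2637/2 → 0, 9.3413/1 → 9; chars 09.
Subsquare: 0.2637/0.0833333 → 3 → d, 0.3413/0.0416667 → 8 → i; chars di.

CM09di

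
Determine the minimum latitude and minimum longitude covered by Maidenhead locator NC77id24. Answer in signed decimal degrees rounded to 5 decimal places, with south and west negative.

-62.85833, 94.68333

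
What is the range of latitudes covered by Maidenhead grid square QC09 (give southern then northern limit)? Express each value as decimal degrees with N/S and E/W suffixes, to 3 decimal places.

Field Q=16, C=2: +16·20° lon, +2·10° lat → SW at lon 140°, lat -70°.
Square 0, 9: +0·2° lon, +9·1° lat → SW at lon 140°, lat -61°.
Cell spans 2° lon × 1° lat.
south 61.000° S, north 60.000° S.

61.000° S, 60.000° S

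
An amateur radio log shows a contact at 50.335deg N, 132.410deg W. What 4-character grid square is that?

CO30

Shift to the Maidenhead origin (180°W, 90°S): lon 47.59, lat 140.34.
Field (20°×10°, letters A–R): lon ⌊47.59/20⌋ = 2 → C; lat ⌊140.34/10⌋ = 14 → O.
Square (2°×1°, digits 0–9): lon ⌊7.59/2⌋ = 3; lat ⌊0.34/1⌋ = 0.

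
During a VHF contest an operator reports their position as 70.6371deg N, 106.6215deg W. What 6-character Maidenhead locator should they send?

Offset from 180°W / 90°S: lon 73.3785°, lat 160.6371°.
Field: lon ⌊73.3785/20⌋ = 3 → D; lat ⌊160.6371/10⌋ = 16 → Q.
Square: lon ⌊13.3785/2⌋ = 6; lat ⌊0.6371/1⌋ = 0.
Subsquare: lon ⌊1.3785/0.0833333⌋ = 16 → q; lat ⌊0.6371/0.0416667⌋ = 15 → p.

DQ60qp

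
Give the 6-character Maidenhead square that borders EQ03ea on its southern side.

EQ02ex

Latitude subsquare a = 0; −1 → -1, wraps to 23 = x, carry into square.
Latitude square 3; −1 → 2.
The longitude characters are unchanged.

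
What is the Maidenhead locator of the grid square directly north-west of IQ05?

HQ96

Longitude square 0; −1 → -1, wraps to 9, carry into field.
Longitude field I = 8; −1 → 7 = H.
Latitude square 5; +1 → 6.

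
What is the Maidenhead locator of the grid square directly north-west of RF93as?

RF83xt

Longitude subsquare a = 0; −1 → -1, wraps to 23 = x, carry into square.
Longitude square 9; −1 → 8.
Latitude subsquare s = 18; +1 → 19 = t.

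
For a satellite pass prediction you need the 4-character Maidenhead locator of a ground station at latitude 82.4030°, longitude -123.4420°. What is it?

CR82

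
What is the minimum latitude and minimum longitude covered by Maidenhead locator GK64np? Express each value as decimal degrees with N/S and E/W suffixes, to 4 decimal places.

14.6250° N, 46.9167° W

Field G=6, K=10: +6·20° lon, +10·10° lat → SW at lon -60°, lat 10°.
Square 6, 4: +6·2° lon, +4·1° lat → SW at lon -48°, lat 14°.
Subsquare n=13, p=15: +13·0.0833333° lon, +15·0.0416667° lat → SW at lon -46.9167°, lat 14.625°.
latitude 14.6250° N, longitude 46.9167° W.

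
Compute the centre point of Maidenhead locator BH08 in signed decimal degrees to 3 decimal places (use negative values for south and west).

-11.500, -159.000

Field B=1, H=7: +1·20° lon, +7·10° lat → SW at lon -160°, lat -20°.
Square 0, 8: +0·2° lon, +8·1° lat → SW at lon -160°, lat -12°.
Cell spans 2° lon × 1° lat. Centre is SW corner plus half of each.
latitude -11.500, longitude -159.000.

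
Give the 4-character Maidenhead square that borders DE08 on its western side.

CE98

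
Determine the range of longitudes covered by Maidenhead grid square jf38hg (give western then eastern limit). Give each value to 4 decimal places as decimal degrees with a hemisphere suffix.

6.5833° E, 6.6667° E

Field J=9, F=5: +9·20° lon, +5·10° lat → SW at lon 0°, lat -40°.
Square 3, 8: +3·2° lon, +8·1° lat → SW at lon 6°, lat -32°.
Subsquare h=7, g=6: +7·0.0833333° lon, +6·0.0416667° lat → SW at lon 6.58333°, lat -31.75°.
Cell spans 0.0833333° lon × 0.0416667° lat.
west 6.5833° E, east 6.6667° E.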